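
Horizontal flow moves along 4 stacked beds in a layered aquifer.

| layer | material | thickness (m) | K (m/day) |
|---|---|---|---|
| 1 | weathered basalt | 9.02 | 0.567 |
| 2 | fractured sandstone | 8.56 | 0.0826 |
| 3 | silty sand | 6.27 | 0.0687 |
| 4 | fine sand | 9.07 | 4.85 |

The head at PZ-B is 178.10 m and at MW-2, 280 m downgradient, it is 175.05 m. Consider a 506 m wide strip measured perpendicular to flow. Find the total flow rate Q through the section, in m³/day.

Flow is parallel to layering, so each bed carries its own Darcy discharge and the transmissivities add.
Σ(K_i·b_i) = 0.567×9.02 + 0.0826×8.56 + 0.0687×6.27 + 4.85×9.07 = 50.24 m²/day.
Hydraulic gradient i = (178.10 − 175.05) / 280 = 3.05 / 280 = 0.01089.
Q = Σ(K_i·b_i) · W · i = 50.24 × 506 × 0.01089 = 276.9 m³/day.

277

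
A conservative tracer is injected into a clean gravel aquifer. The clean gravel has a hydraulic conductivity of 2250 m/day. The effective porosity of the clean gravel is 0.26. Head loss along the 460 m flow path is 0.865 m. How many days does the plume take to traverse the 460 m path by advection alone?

28.3

Hydraulic gradient i = Δh / L = 0.865 / 460 = 0.001880.
Darcy flux q = K · i = 2250 × 0.001880 = 4.231 m/day.
Seepage velocity v = q / n_e = 4.231 / 0.26 = 16.27 m/day.
Travel time t = L / v = 460 / 16.27 = 28.27 days.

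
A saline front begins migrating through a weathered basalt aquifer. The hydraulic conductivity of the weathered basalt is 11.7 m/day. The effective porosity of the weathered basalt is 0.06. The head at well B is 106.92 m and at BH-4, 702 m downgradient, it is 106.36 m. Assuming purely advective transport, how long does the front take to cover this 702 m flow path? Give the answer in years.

12.4

Hydraulic gradient i = (106.92 − 106.36) / 702 = 0.56 / 702 = 0.0007977.
Darcy flux q = K · i = 11.70 × 0.0007977 = 0.009333 m/day.
Seepage velocity v = q / n_e = 0.009333 / 0.06 = 0.1556 m/day.
Travel time t = L / v = 702 / 0.1556 = 4513 days = 12.36 years.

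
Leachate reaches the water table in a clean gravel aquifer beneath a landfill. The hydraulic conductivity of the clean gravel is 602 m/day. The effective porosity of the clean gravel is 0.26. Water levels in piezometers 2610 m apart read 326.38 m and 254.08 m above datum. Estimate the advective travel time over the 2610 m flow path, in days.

40.7

Hydraulic gradient i = (326.38 − 254.08) / 2610 = 72.3 / 2610 = 0.02770.
Darcy flux q = K · i = 602.0 × 0.02770 = 16.68 m/day.
Seepage velocity v = q / n_e = 16.68 / 0.26 = 64.14 m/day.
Travel time t = L / v = 2610 / 64.14 = 40.69 days.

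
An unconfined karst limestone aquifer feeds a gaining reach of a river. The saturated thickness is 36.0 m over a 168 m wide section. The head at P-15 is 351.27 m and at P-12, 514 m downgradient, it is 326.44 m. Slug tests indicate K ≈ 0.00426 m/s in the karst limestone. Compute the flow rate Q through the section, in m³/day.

108000

Convert K: 0.00426 m/s × 86400 = 368.1 m/day.
Cross-sectional area A = 168 × 36.0 = 6048 m².
Hydraulic gradient i = (351.27 − 326.44) / 514 = 24.83 / 514 = 0.04831.
Darcy's law: Q = K · A · i = 368.1 × 6048 × 0.04831 = 1.075e+05 m³/day.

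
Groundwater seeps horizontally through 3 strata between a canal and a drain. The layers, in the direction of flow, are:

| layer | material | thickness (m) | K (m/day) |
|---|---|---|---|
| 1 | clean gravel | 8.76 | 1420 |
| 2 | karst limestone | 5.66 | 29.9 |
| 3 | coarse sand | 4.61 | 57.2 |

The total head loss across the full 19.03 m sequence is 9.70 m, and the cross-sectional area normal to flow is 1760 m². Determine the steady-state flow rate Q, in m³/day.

Flow is perpendicular to layering, so the layers act in series and the equivalent K is the thickness-weighted harmonic mean.
Total thickness L = 8.76 + 5.66 + 4.61 = 19.03 m.
Σ(b_i/K_i) = 8.76/1420 + 5.66/29.9 + 4.61/57.2 = 0.2761 d.
K_eq = L / Σ(b_i/K_i) = 19.03 / 0.2761 = 68.93 m/day.
Q = K_eq · A · (Δh/L) = 68.93 × 1760 × (9.70/19.03) = 61841 m³/day.

61800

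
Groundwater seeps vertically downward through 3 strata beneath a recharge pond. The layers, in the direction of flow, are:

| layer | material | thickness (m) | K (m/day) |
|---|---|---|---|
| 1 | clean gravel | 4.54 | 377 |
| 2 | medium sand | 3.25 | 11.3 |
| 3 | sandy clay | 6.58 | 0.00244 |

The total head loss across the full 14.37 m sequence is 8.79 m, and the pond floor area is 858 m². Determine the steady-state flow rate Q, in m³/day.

2.80

Flow is perpendicular to layering, so the layers act in series and the equivalent K is the thickness-weighted harmonic mean.
Total thickness L = 4.54 + 3.25 + 6.58 = 14.37 m.
Σ(b_i/K_i) = 4.54/377 + 3.25/11.3 + 6.58/0.00244 = 2697 d.
K_eq = L / Σ(b_i/K_i) = 14.37 / 2697 = 0.005328 m/day.
Q = K_eq · A · (Δh/L) = 0.005328 × 858 × (8.79/14.37) = 2.796 m³/day.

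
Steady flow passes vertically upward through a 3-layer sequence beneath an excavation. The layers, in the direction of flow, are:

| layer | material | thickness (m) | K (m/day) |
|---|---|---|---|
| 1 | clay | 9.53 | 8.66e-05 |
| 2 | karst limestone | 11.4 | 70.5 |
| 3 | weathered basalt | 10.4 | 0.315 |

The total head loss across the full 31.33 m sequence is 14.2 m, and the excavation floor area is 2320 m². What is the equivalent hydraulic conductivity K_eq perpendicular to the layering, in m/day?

0.000285

Flow is perpendicular to layering, so the layers act in series and the equivalent K is the thickness-weighted harmonic mean.
Total thickness L = 9.53 + 11.4 + 10.4 = 31.33 m.
Σ(b_i/K_i) = 9.53/8.66e-05 + 11.4/70.5 + 10.4/0.315 = 1.101e+05 d.
K_eq = L / Σ(b_i/K_i) = 31.33 / 1.101e+05 = 0.0002846 m/day.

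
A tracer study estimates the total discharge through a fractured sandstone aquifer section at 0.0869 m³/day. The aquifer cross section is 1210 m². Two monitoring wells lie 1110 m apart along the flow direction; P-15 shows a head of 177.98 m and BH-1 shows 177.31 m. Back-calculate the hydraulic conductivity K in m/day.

0.119

Hydraulic gradient i = (177.98 − 177.31) / 1110 = 0.67 / 1110 = 0.0006036.
From Q = K·A·i, K = Q / (A·i) = 0.0869 / (1210 × 0.0006036) = 0.1190 m/day.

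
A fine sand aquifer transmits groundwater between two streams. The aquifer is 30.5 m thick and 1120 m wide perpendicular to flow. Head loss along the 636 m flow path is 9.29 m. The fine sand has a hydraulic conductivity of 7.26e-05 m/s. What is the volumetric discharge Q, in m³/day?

3130

Convert K: 7.26e-05 m/s × 86400 = 6.273 m/day.
Cross-sectional area A = 1120 × 30.5 = 34160 m².
Hydraulic gradient i = Δh / L = 9.29 / 636 = 0.01461.
Darcy's law: Q = K · A · i = 6.273 × 34160 × 0.01461 = 3130 m³/day.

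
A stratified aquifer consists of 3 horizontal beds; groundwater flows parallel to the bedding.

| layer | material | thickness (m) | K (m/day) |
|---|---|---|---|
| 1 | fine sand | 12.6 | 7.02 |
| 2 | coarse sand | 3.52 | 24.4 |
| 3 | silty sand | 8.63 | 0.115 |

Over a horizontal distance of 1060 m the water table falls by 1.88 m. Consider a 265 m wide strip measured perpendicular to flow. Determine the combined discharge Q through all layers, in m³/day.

Flow is parallel to layering, so each bed carries its own Darcy discharge and the transmissivities add.
Σ(K_i·b_i) = 7.02×12.6 + 24.4×3.52 + 0.115×8.63 = 175.3 m²/day.
Hydraulic gradient i = Δh / L = 1.88 / 1060 = 0.001774.
Q = Σ(K_i·b_i) · W · i = 175.3 × 265 × 0.001774 = 82.41 m³/day.

82.4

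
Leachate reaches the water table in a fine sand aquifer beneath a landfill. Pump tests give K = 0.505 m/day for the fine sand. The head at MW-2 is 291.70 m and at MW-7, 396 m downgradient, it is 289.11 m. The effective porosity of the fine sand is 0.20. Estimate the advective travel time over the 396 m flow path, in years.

65.7

Hydraulic gradient i = (291.70 − 289.11) / 396 = 2.59 / 396 = 0.006540.
Darcy flux q = K · i = 0.5050 × 0.006540 = 0.003303 m/day.
Seepage velocity v = q / n_e = 0.003303 / 0.20 = 0.01651 m/day.
Travel time t = L / v = 396 / 0.01651 = 23979 days = 65.65 years.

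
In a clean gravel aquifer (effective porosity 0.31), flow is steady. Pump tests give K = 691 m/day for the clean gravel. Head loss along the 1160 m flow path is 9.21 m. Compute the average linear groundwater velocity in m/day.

17.7

Hydraulic gradient i = Δh / L = 9.21 / 1160 = 0.007940.
Darcy flux q = K · i = 691.0 × 0.007940 = 5.486 m/day.
Seepage velocity v = q / n_e = 5.486 / 0.31 = 17.70 m/day.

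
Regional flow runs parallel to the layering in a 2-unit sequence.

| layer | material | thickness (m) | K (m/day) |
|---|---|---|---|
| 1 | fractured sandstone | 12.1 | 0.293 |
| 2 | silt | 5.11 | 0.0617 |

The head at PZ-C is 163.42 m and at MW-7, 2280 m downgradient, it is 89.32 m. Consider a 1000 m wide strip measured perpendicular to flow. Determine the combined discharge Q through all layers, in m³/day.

Flow is parallel to layering, so each bed carries its own Darcy discharge and the transmissivities add.
Σ(K_i·b_i) = 0.293×12.1 + 0.0617×5.11 = 3.861 m²/day.
Hydraulic gradient i = (163.42 − 89.32) / 2280 = 74.1 / 2280 = 0.03250.
Q = Σ(K_i·b_i) · W · i = 3.861 × 1000 × 0.03250 = 125.5 m³/day.

125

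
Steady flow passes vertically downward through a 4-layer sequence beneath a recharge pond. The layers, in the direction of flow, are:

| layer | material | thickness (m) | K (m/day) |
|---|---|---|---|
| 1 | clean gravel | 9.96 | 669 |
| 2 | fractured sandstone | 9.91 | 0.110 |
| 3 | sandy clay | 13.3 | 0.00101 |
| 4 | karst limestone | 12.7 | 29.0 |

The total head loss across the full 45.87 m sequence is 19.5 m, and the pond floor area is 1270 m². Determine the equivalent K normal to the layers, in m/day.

0.00346

Flow is perpendicular to layering, so the layers act in series and the equivalent K is the thickness-weighted harmonic mean.
Total thickness L = 9.96 + 9.91 + 13.3 + 12.7 = 45.87 m.
Σ(b_i/K_i) = 9.96/669 + 9.91/0.110 + 13.3/0.00101 + 12.7/29.0 = 13259 d.
K_eq = L / Σ(b_i/K_i) = 45.87 / 13259 = 0.003460 m/day.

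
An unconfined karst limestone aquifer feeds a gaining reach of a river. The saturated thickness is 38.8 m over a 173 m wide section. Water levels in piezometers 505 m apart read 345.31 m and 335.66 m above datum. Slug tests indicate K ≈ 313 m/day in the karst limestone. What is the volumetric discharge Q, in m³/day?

40100

Cross-sectional area A = 173 × 38.8 = 6712 m².
Hydraulic gradient i = (345.31 − 335.66) / 505 = 9.65 / 505 = 0.01911.
Darcy's law: Q = K · A · i = 313.0 × 6712 × 0.01911 = 40147 m³/day.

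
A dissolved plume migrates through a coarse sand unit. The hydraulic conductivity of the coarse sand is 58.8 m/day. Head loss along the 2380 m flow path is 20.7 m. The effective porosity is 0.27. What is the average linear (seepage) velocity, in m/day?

Hydraulic gradient i = Δh / L = 20.7 / 2380 = 0.008697.
Darcy flux q = K · i = 58.80 × 0.008697 = 0.5114 m/day.
Seepage velocity v = q / n_e = 0.5114 / 0.27 = 1.894 m/day.

1.89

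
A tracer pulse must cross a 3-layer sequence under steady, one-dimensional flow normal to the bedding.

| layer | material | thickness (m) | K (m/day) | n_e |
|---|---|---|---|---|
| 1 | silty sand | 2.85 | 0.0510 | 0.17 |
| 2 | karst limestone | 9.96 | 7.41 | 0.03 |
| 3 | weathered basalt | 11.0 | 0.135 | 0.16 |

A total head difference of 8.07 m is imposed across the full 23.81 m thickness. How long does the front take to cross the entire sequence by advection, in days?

43.7

With flow normal to the layers, continuity requires the same specific discharge q through every layer.
Σ(b_i/K_i) = 2.85/0.0510 + 9.96/7.41 + 11.0/0.135 = 138.7 d.
q = Δh / Σ(b_i/K_i) = 8.07 / 138.7 = 0.05818 m/day.
In each layer the seepage velocity is v_i = q/n_i, so the layer transit time is t_i = b_i·n_i / q:
  layer 1 (silty sand): t_1 = 2.85 × 0.17 / 0.05818 = 8.328 d
  layer 2 (karst limestone): t_2 = 9.96 × 0.03 / 0.05818 = 5.136 d
  layer 3 (weathered basalt): t_3 = 11.0 × 0.16 / 0.05818 = 30.25 d
Total t = Σ t_i = 43.71 days.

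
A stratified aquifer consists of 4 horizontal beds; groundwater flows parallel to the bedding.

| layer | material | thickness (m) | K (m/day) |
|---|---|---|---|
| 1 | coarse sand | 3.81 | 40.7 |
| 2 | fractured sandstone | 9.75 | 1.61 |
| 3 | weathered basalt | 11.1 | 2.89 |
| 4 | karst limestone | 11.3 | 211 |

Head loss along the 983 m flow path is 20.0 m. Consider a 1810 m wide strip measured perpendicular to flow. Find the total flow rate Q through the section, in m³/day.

95300

Flow is parallel to layering, so each bed carries its own Darcy discharge and the transmissivities add.
Σ(K_i·b_i) = 40.7×3.81 + 1.61×9.75 + 2.89×11.1 + 211×11.3 = 2587 m²/day.
Hydraulic gradient i = Δh / L = 20.0 / 983 = 0.02035.
Q = Σ(K_i·b_i) · W · i = 2587 × 1810 × 0.02035 = 95274 m³/day.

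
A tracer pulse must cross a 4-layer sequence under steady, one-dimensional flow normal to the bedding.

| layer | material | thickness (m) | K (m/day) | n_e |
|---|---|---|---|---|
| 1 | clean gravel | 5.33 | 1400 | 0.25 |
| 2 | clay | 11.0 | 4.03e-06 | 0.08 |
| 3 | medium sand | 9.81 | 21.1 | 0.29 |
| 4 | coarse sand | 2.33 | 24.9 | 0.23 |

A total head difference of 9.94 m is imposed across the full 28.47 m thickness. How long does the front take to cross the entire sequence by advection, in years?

4210

With flow normal to the layers, continuity requires the same specific discharge q through every layer.
Σ(b_i/K_i) = 5.33/1400 + 11.0/4.03e-06 + 9.81/21.1 + 2.33/24.9 = 2.730e+06 d.
q = Δh / Σ(b_i/K_i) = 9.94 / 2.730e+06 = 3.642e-06 m/day.
In each layer the seepage velocity is v_i = q/n_i, so the layer transit time is t_i = b_i·n_i / q:
  layer 1 (clean gravel): t_1 = 5.33 × 0.25 / 3.642e-06 = 3.659e+05 d
  layer 2 (clay): t_2 = 11.0 × 0.08 / 3.642e-06 = 2.416e+05 d
  layer 3 (medium sand): t_3 = 9.81 × 0.29 / 3.642e-06 = 7.812e+05 d
  layer 4 (coarse sand): t_4 = 2.33 × 0.23 / 3.642e-06 = 1.472e+05 d
Total t = Σ t_i = 1.536e+06 days = 4205 years.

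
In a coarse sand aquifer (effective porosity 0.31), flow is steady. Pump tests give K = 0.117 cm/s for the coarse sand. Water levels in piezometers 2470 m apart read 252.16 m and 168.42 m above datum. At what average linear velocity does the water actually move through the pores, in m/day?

Convert K: 0.117 cm/s × 864 = 101.1 m/day.
Hydraulic gradient i = (252.16 − 168.42) / 2470 = 83.74 / 2470 = 0.03390.
Darcy flux q = K · i = 101.1 × 0.03390 = 3.427 m/day.
Seepage velocity v = q / n_e = 3.427 / 0.31 = 11.06 m/day.

11.1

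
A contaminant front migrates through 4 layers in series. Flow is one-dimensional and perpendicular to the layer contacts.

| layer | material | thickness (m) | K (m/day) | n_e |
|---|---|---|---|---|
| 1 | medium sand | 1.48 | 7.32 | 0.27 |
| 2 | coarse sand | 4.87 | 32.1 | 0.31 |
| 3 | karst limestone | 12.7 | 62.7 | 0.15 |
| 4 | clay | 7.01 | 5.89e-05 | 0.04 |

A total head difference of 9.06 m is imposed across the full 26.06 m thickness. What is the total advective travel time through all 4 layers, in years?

147

With flow normal to the layers, continuity requires the same specific discharge q through every layer.
Σ(b_i/K_i) = 1.48/7.32 + 4.87/32.1 + 12.7/62.7 + 7.01/5.89e-05 = 1.190e+05 d.
q = Δh / Σ(b_i/K_i) = 9.06 / 1.190e+05 = 7.612e-05 m/day.
In each layer the seepage velocity is v_i = q/n_i, so the layer transit time is t_i = b_i·n_i / q:
  layer 1 (medium sand): t_1 = 1.48 × 0.27 / 7.612e-05 = 5249 d
  layer 2 (coarse sand): t_2 = 4.87 × 0.31 / 7.612e-05 = 19832 d
  layer 3 (karst limestone): t_3 = 12.7 × 0.15 / 7.612e-05 = 25025 d
  layer 4 (clay): t_4 = 7.01 × 0.04 / 7.612e-05 = 3683 d
Total t = Σ t_i = 53790 days = 147.3 years.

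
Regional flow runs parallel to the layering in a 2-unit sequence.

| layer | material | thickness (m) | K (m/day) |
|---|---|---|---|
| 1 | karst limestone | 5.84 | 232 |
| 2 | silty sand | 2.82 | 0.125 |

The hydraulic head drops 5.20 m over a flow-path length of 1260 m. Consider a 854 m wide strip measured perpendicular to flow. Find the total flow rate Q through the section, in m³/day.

4780

Flow is parallel to layering, so each bed carries its own Darcy discharge and the transmissivities add.
Σ(K_i·b_i) = 232×5.84 + 0.125×2.82 = 1355 m²/day.
Hydraulic gradient i = Δh / L = 5.20 / 1260 = 0.004127.
Q = Σ(K_i·b_i) · W · i = 1355 × 854 × 0.004127 = 4776 m³/day.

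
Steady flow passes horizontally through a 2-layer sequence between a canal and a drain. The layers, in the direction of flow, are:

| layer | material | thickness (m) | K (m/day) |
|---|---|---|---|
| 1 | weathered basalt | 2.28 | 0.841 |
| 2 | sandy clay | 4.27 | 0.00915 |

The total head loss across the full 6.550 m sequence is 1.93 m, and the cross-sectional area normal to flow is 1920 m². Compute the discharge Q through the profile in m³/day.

Flow is perpendicular to layering, so the layers act in series and the equivalent K is the thickness-weighted harmonic mean.
Total thickness L = 2.28 + 4.27 = 6.550 m.
Σ(b_i/K_i) = 2.28/0.841 + 4.27/0.00915 = 469.4 d.
K_eq = L / Σ(b_i/K_i) = 6.550 / 469.4 = 0.01395 m/day.
Q = K_eq · A · (Δh/L) = 0.01395 × 1920 × (1.93/6.550) = 7.895 m³/day.

7.89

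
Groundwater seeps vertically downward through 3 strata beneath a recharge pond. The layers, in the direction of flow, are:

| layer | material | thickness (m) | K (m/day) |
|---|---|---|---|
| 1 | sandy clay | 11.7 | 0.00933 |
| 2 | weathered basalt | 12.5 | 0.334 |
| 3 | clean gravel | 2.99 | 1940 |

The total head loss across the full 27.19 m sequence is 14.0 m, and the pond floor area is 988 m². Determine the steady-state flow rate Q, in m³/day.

Flow is perpendicular to layering, so the layers act in series and the equivalent K is the thickness-weighted harmonic mean.
Total thickness L = 11.7 + 12.5 + 2.99 = 27.19 m.
Σ(b_i/K_i) = 11.7/0.00933 + 12.5/0.334 + 2.99/1940 = 1291 d.
K_eq = L / Σ(b_i/K_i) = 27.19 / 1291 = 0.02105 m/day.
Q = K_eq · A · (Δh/L) = 0.02105 × 988 × (14.0/27.19) = 10.71 m³/day.

10.7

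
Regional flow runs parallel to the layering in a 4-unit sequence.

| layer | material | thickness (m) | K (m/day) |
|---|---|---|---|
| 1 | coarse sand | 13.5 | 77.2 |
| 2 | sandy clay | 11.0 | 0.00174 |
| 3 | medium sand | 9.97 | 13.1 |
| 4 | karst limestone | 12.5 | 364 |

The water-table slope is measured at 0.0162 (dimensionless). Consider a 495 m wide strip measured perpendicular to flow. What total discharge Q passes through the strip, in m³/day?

Flow is parallel to layering, so each bed carries its own Darcy discharge and the transmissivities add.
Σ(K_i·b_i) = 77.2×13.5 + 0.00174×11.0 + 13.1×9.97 + 364×12.5 = 5723 m²/day.
Hydraulic gradient i = 0.0162.
Q = Σ(K_i·b_i) · W · i = 5723 × 495 × 0.01620 = 45891 m³/day.

45900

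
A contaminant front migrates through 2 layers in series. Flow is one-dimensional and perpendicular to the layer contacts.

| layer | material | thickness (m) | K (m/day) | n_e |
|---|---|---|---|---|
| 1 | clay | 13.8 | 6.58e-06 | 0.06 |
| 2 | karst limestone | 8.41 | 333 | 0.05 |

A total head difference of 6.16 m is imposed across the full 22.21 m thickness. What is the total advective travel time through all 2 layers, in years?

With flow normal to the layers, continuity requires the same specific discharge q through every layer.
Σ(b_i/K_i) = 13.8/6.58e-06 + 8.41/333 = 2.097e+06 d.
q = Δh / Σ(b_i/K_i) = 6.16 / 2.097e+06 = 2.937e-06 m/day.
In each layer the seepage velocity is v_i = q/n_i, so the layer transit time is t_i = b_i·n_i / q:
  layer 1 (clay): t_1 = 13.8 × 0.06 / 2.937e-06 = 2.819e+05 d
  layer 2 (karst limestone): t_2 = 8.41 × 0.05 / 2.937e-06 = 1.432e+05 d
Total t = Σ t_i = 4.251e+05 days = 1164 years.

1160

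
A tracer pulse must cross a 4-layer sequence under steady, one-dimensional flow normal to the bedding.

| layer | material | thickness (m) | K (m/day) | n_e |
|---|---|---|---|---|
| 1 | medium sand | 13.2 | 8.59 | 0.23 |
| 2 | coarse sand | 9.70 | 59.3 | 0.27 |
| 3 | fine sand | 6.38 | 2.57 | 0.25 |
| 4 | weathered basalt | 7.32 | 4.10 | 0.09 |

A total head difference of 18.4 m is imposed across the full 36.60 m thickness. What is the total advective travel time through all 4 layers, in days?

With flow normal to the layers, continuity requires the same specific discharge q through every layer.
Σ(b_i/K_i) = 13.2/8.59 + 9.70/59.3 + 6.38/2.57 + 7.32/4.10 = 5.968 d.
q = Δh / Σ(b_i/K_i) = 18.4 / 5.968 = 3.083 m/day.
In each layer the seepage velocity is v_i = q/n_i, so the layer transit time is t_i = b_i·n_i / q:
  layer 1 (medium sand): t_1 = 13.2 × 0.23 / 3.083 = 0.9847 d
  layer 2 (coarse sand): t_2 = 9.70 × 0.27 / 3.083 = 0.8495 d
  layer 3 (fine sand): t_3 = 6.38 × 0.25 / 3.083 = 0.5173 d
  layer 4 (weathered basalt): t_4 = 7.32 × 0.09 / 3.083 = 0.2137 d
Total t = Σ t_i = 2.565 days.

2.57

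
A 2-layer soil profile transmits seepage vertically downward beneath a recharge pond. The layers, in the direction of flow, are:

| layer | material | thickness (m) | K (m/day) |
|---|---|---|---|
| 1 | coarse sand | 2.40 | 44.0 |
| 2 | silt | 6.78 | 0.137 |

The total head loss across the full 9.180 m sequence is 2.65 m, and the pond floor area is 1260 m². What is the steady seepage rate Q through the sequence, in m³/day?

67.4

Flow is perpendicular to layering, so the layers act in series and the equivalent K is the thickness-weighted harmonic mean.
Total thickness L = 2.40 + 6.78 = 9.180 m.
Σ(b_i/K_i) = 2.40/44.0 + 6.78/0.137 = 49.54 d.
K_eq = L / Σ(b_i/K_i) = 9.180 / 49.54 = 0.1853 m/day.
Q = K_eq · A · (Δh/L) = 0.1853 × 1260 × (2.65/9.180) = 67.40 m³/day.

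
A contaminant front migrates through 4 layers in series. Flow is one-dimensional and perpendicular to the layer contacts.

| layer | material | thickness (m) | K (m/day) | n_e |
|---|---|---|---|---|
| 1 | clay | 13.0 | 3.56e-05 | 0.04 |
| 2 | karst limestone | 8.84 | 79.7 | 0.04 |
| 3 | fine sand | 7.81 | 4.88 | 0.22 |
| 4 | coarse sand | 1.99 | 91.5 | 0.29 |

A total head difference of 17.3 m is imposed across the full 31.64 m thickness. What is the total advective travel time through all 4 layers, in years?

With flow normal to the layers, continuity requires the same specific discharge q through every layer.
Σ(b_i/K_i) = 13.0/3.56e-05 + 8.84/79.7 + 7.81/4.88 + 1.99/91.5 = 3.652e+05 d.
q = Δh / Σ(b_i/K_i) = 17.3 / 3.652e+05 = 4.738e-05 m/day.
In each layer the seepage velocity is v_i = q/n_i, so the layer transit time is t_i = b_i·n_i / q:
  layer 1 (clay): t_1 = 13.0 × 0.04 / 4.738e-05 = 10976 d
  layer 2 (karst limestone): t_2 = 8.84 × 0.04 / 4.738e-05 = 7464 d
  layer 3 (fine sand): t_3 = 7.81 × 0.22 / 4.738e-05 = 36268 d
  layer 4 (coarse sand): t_4 = 1.99 × 0.29 / 4.738e-05 = 12181 d
Total t = Σ t_i = 66889 days = 183.1 years.

183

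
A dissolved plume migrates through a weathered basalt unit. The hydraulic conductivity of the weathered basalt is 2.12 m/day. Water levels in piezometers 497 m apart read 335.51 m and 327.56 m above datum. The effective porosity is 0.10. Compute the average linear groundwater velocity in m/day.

0.339

Hydraulic gradient i = (335.51 − 327.56) / 497 = 7.95 / 497 = 0.01600.
Darcy flux q = K · i = 2.120 × 0.01600 = 0.03391 m/day.
Seepage velocity v = q / n_e = 0.03391 / 0.10 = 0.3391 m/day.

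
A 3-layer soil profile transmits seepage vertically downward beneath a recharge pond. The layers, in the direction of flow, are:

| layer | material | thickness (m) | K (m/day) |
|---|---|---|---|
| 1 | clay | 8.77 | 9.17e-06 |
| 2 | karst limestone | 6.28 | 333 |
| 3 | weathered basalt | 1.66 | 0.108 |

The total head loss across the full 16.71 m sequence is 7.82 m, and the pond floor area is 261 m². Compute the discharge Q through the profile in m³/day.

Flow is perpendicular to layering, so the layers act in series and the equivalent K is the thickness-weighted harmonic mean.
Total thickness L = 8.77 + 6.28 + 1.66 = 16.71 m.
Σ(b_i/K_i) = 8.77/9.17e-06 + 6.28/333 + 1.66/0.108 = 9.564e+05 d.
K_eq = L / Σ(b_i/K_i) = 16.71 / 9.564e+05 = 1.747e-05 m/day.
Q = K_eq · A · (Δh/L) = 1.747e-05 × 261 × (7.82/16.71) = 0.002134 m³/day.

0.00213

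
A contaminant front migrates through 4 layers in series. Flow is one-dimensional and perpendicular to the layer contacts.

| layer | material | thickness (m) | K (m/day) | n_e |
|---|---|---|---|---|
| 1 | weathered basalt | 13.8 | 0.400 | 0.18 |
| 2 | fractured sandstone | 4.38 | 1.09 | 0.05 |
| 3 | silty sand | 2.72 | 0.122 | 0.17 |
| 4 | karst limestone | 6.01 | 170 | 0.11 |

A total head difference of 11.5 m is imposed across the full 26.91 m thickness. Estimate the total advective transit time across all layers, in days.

With flow normal to the layers, continuity requires the same specific discharge q through every layer.
Σ(b_i/K_i) = 13.8/0.400 + 4.38/1.09 + 2.72/0.122 + 6.01/170 = 60.85 d.
q = Δh / Σ(b_i/K_i) = 11.5 / 60.85 = 0.1890 m/day.
In each layer the seepage velocity is v_i = q/n_i, so the layer transit time is t_i = b_i·n_i / q:
  layer 1 (weathered basalt): t_1 = 13.8 × 0.18 / 0.1890 = 13.14 d
  layer 2 (fractured sandstone): t_2 = 4.38 × 0.05 / 0.1890 = 1.159 d
  layer 3 (silty sand): t_3 = 2.72 × 0.17 / 0.1890 = 2.447 d
  layer 4 (karst limestone): t_4 = 6.01 × 0.11 / 0.1890 = 3.498 d
Total t = Σ t_i = 20.25 days.

20.2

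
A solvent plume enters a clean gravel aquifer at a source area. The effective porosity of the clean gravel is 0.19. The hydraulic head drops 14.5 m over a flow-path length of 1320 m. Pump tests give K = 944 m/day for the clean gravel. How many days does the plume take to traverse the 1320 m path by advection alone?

Hydraulic gradient i = Δh / L = 14.5 / 1320 = 0.01098.
Darcy flux q = K · i = 944.0 × 0.01098 = 10.37 m/day.
Seepage velocity v = q / n_e = 10.37 / 0.19 = 54.58 m/day.
Travel time t = L / v = 1320 / 54.58 = 24.19 days.

24.2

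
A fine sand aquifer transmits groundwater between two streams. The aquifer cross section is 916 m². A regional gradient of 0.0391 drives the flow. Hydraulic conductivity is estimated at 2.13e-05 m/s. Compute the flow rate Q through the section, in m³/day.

Convert K: 2.13e-05 m/s × 86400 = 1.840 m/day.
Hydraulic gradient i = 0.0391.
Darcy's law: Q = K · A · i = 1.840 × 916.0 × 0.03910 = 65.91 m³/day.

65.9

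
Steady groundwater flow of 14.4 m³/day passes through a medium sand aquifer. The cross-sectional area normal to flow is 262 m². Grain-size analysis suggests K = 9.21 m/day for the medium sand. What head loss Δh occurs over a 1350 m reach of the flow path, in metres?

8.06

From Q = K·A·i, i = Q / (K·A) = 14.4 / (9.210 × 262.0) = 0.005968.
Head loss Δh = i · L = 0.005968 × 1350 = 8.056 m.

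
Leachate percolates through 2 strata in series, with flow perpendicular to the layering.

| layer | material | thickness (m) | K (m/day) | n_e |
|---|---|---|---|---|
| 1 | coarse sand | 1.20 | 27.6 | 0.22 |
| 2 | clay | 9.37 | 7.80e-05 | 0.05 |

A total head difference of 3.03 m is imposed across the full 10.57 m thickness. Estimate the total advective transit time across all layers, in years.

With flow normal to the layers, continuity requires the same specific discharge q through every layer.
Σ(b_i/K_i) = 1.20/27.6 + 9.37/7.80e-05 = 1.201e+05 d.
q = Δh / Σ(b_i/K_i) = 3.03 / 1.201e+05 = 2.522e-05 m/day.
In each layer the seepage velocity is v_i = q/n_i, so the layer transit time is t_i = b_i·n_i / q:
  layer 1 (coarse sand): t_1 = 1.20 × 0.22 / 2.522e-05 = 10467 d
  layer 2 (clay): t_2 = 9.37 × 0.05 / 2.522e-05 = 18574 d
Total t = Σ t_i = 29041 days = 79.51 years.

79.5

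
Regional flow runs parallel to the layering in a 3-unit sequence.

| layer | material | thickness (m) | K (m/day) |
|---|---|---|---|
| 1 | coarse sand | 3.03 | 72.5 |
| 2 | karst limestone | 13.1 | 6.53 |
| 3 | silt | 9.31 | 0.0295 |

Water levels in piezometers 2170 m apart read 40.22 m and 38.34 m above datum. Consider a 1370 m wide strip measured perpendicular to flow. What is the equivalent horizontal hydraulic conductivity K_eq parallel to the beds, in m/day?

12.0

Flow is parallel to layering, so each bed carries its own Darcy discharge and the transmissivities add.
Σ(K_i·b_i) = 72.5×3.03 + 6.53×13.1 + 0.0295×9.31 = 305.5 m²/day.
Total thickness b = 25.44 m, so K_eq = Σ(K_i·b_i)/b = 12.01 m/day.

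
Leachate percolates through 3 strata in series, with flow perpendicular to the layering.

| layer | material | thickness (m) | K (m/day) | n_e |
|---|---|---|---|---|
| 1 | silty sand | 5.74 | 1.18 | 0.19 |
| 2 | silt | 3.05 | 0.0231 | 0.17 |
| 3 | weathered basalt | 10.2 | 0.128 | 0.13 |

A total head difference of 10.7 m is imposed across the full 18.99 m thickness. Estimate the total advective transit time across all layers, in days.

With flow normal to the layers, continuity requires the same specific discharge q through every layer.
Σ(b_i/K_i) = 5.74/1.18 + 3.05/0.0231 + 10.2/0.128 = 216.6 d.
q = Δh / Σ(b_i/K_i) = 10.7 / 216.6 = 0.04940 m/day.
In each layer the seepage velocity is v_i = q/n_i, so the layer transit time is t_i = b_i·n_i / q:
  layer 1 (silty sand): t_1 = 5.74 × 0.19 / 0.04940 = 22.08 d
  layer 2 (silt): t_2 = 3.05 × 0.17 / 0.04940 = 10.50 d
  layer 3 (weathered basalt): t_3 = 10.2 × 0.13 / 0.04940 = 26.84 d
Total t = Σ t_i = 59.41 days.

59.4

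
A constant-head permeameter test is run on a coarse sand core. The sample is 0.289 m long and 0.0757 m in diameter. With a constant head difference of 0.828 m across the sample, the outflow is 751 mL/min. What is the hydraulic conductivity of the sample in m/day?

Cross-sectional area A = π·(d/2)² = π × (0.0757/2)² = 0.004501 m².
Convert discharge: 751 mL/min = 1.252e-05 m³/s.
Darcy's law rearranged: K = Q·L / (A·Δh) = 1.252e-05 × 0.289 / (0.004501 × 0.828) = 0.0009707 m/s = 83.87 m/day.

83.9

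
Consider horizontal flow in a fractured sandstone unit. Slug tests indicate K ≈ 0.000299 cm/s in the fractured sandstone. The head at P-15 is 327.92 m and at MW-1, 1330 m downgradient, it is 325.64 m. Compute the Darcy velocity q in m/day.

0.000443

Convert K: 0.000299 cm/s × 864 = 0.2583 m/day.
Hydraulic gradient i = (327.92 − 325.64) / 1330 = 2.28 / 1330 = 0.001714.
Specific discharge q = K · i = 0.2583 × 0.001714 = 0.0004429 m/day.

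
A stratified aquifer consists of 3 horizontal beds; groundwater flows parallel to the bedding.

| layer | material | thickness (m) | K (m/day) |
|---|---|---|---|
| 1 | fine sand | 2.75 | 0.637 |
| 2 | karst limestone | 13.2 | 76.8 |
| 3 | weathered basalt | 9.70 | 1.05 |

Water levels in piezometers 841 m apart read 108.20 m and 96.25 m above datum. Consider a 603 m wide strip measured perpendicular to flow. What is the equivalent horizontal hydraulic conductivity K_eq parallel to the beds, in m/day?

40.0

Flow is parallel to layering, so each bed carries its own Darcy discharge and the transmissivities add.
Σ(K_i·b_i) = 0.637×2.75 + 76.8×13.2 + 1.05×9.70 = 1026 m²/day.
Total thickness b = 25.65 m, so K_eq = Σ(K_i·b_i)/b = 39.99 m/day.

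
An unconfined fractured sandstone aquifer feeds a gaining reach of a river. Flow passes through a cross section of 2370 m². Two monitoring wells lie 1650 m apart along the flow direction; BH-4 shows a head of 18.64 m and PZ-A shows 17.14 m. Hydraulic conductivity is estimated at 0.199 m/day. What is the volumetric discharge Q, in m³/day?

0.429

Hydraulic gradient i = (18.64 − 17.14) / 1650 = 1.5 / 1650 = 0.0009091.
Darcy's law: Q = K · A · i = 0.1990 × 2370 × 0.0009091 = 0.4288 m³/day.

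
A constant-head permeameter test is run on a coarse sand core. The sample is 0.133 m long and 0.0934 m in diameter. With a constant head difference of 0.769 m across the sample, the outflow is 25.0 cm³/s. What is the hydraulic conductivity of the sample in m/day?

Cross-sectional area A = π·(d/2)² = π × (0.0934/2)² = 0.006851 m².
Convert discharge: 25.0 cm³/s = 2.500e-05 m³/s.
Darcy's law rearranged: K = Q·L / (A·Δh) = 2.500e-05 × 0.133 / (0.006851 × 0.769) = 0.0006311 m/s = 54.52 m/day.

54.5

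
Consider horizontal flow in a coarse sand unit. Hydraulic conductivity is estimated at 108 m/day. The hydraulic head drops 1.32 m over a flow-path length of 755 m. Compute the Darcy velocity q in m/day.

Hydraulic gradient i = Δh / L = 1.32 / 755 = 0.001748.
Specific discharge q = K · i = 108.0 × 0.001748 = 0.1888 m/day.

0.189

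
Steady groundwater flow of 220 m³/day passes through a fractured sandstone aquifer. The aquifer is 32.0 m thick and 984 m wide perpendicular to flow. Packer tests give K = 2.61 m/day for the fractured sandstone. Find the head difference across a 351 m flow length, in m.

Cross-sectional area A = 984 × 32.0 = 31488 m².
From Q = K·A·i, i = Q / (K·A) = 220 / (2.610 × 31488) = 0.002677.
Head loss Δh = i · L = 0.002677 × 351 = 0.9396 m.

0.940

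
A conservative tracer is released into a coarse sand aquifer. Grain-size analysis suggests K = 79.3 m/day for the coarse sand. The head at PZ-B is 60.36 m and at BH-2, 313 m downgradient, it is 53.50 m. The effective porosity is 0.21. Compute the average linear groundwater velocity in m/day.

8.28

Hydraulic gradient i = (60.36 − 53.50) / 313 = 6.86 / 313 = 0.02192.
Darcy flux q = K · i = 79.30 × 0.02192 = 1.738 m/day.
Seepage velocity v = q / n_e = 1.738 / 0.21 = 8.276 m/day.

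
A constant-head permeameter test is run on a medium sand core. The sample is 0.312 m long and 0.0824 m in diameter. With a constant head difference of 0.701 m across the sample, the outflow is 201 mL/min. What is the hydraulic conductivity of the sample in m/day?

24.2

Cross-sectional area A = π·(d/2)² = π × (0.0824/2)² = 0.005333 m².
Convert discharge: 201 mL/min = 3.350e-06 m³/s.
Darcy's law rearranged: K = Q·L / (A·Δh) = 3.350e-06 × 0.312 / (0.005333 × 0.701) = 0.0002796 m/s = 24.16 m/day.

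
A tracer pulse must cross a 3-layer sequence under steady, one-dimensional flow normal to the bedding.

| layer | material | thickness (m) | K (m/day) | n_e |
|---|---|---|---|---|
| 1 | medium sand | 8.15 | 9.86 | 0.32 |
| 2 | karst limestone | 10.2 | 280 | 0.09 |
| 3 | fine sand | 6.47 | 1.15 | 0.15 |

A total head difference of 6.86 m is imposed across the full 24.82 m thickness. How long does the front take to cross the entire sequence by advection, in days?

With flow normal to the layers, continuity requires the same specific discharge q through every layer.
Σ(b_i/K_i) = 8.15/9.86 + 10.2/280 + 6.47/1.15 = 6.489 d.
q = Δh / Σ(b_i/K_i) = 6.86 / 6.489 = 1.057 m/day.
In each layer the seepage velocity is v_i = q/n_i, so the layer transit time is t_i = b_i·n_i / q:
  layer 1 (medium sand): t_1 = 8.15 × 0.32 / 1.057 = 2.467 d
  layer 2 (karst limestone): t_2 = 10.2 × 0.09 / 1.057 = 0.8684 d
  layer 3 (fine sand): t_3 = 6.47 × 0.15 / 1.057 = 0.9180 d
Total t = Σ t_i = 4.253 days.

4.25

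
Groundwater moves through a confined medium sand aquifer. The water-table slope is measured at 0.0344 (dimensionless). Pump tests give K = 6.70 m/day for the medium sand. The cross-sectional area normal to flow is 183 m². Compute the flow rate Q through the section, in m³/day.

42.2

Hydraulic gradient i = 0.0344.
Darcy's law: Q = K · A · i = 6.700 × 183.0 × 0.03440 = 42.18 m³/day.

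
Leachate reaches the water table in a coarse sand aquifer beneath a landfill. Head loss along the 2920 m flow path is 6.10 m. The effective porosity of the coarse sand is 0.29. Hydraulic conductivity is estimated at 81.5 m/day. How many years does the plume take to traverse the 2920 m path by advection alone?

13.6

Hydraulic gradient i = Δh / L = 6.10 / 2920 = 0.002089.
Darcy flux q = K · i = 81.50 × 0.002089 = 0.1703 m/day.
Seepage velocity v = q / n_e = 0.1703 / 0.29 = 0.5871 m/day.
Travel time t = L / v = 2920 / 0.5871 = 4974 days = 13.62 years.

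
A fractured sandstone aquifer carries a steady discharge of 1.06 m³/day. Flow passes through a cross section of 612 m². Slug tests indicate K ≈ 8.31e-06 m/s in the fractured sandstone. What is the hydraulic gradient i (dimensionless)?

Convert K: 8.31e-06 m/s × 86400 = 0.7180 m/day.
From Q = K·A·i, i = Q / (K·A) = 1.06 / (0.7180 × 612.0) = 0.002412.

0.00241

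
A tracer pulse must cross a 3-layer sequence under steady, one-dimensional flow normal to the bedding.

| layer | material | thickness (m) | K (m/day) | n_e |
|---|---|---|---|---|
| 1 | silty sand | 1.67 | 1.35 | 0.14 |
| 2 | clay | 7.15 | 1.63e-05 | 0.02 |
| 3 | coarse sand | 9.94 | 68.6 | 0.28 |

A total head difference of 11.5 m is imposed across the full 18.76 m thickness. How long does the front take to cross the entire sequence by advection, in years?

330

With flow normal to the layers, continuity requires the same specific discharge q through every layer.
Σ(b_i/K_i) = 1.67/1.35 + 7.15/1.63e-05 + 9.94/68.6 = 4.387e+05 d.
q = Δh / Σ(b_i/K_i) = 11.5 / 4.387e+05 = 2.622e-05 m/day.
In each layer the seepage velocity is v_i = q/n_i, so the layer transit time is t_i = b_i·n_i / q:
  layer 1 (silty sand): t_1 = 1.67 × 0.14 / 2.622e-05 = 8918 d
  layer 2 (clay): t_2 = 7.15 × 0.02 / 2.622e-05 = 5455 d
  layer 3 (coarse sand): t_3 = 9.94 × 0.28 / 2.622e-05 = 1.062e+05 d
Total t = Σ t_i = 1.205e+05 days = 330.0 years.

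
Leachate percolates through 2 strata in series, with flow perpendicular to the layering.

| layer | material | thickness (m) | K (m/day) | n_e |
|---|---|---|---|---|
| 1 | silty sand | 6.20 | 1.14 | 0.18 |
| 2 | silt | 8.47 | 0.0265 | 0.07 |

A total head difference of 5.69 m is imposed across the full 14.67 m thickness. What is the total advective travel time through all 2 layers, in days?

97.6

With flow normal to the layers, continuity requires the same specific discharge q through every layer.
Σ(b_i/K_i) = 6.20/1.14 + 8.47/0.0265 = 325.1 d.
q = Δh / Σ(b_i/K_i) = 5.69 / 325.1 = 0.01750 m/day.
In each layer the seepage velocity is v_i = q/n_i, so the layer transit time is t_i = b_i·n_i / q:
  layer 1 (silty sand): t_1 = 6.20 × 0.18 / 0.01750 = 63.76 d
  layer 2 (silt): t_2 = 8.47 × 0.07 / 0.01750 = 33.87 d
Total t = Σ t_i = 97.63 days.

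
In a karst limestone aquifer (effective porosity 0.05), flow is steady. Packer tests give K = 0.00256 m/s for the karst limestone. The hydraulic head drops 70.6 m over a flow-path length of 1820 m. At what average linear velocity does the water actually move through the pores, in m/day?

Convert K: 0.00256 m/s × 86400 = 221.2 m/day.
Hydraulic gradient i = Δh / L = 70.6 / 1820 = 0.03879.
Darcy flux q = K · i = 221.2 × 0.03879 = 8.580 m/day.
Seepage velocity v = q / n_e = 8.580 / 0.05 = 171.6 m/day.

172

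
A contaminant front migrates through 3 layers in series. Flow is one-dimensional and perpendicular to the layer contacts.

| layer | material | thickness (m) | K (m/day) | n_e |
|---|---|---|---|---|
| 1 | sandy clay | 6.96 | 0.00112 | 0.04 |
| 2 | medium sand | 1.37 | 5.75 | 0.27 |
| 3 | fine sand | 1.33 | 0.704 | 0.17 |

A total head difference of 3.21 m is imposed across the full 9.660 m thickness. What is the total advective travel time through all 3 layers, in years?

4.64

With flow normal to the layers, continuity requires the same specific discharge q through every layer.
Σ(b_i/K_i) = 6.96/0.00112 + 1.37/5.75 + 1.33/0.704 = 6216 d.
q = Δh / Σ(b_i/K_i) = 3.21 / 6216 = 0.0005164 m/day.
In each layer the seepage velocity is v_i = q/n_i, so the layer transit time is t_i = b_i·n_i / q:
  layer 1 (sandy clay): t_1 = 6.96 × 0.04 / 0.0005164 = 539.1 d
  layer 2 (medium sand): t_2 = 1.37 × 0.27 / 0.0005164 = 716.3 d
  layer 3 (fine sand): t_3 = 1.33 × 0.17 / 0.0005164 = 437.9 d
Total t = Σ t_i = 1693 days = 4.636 years.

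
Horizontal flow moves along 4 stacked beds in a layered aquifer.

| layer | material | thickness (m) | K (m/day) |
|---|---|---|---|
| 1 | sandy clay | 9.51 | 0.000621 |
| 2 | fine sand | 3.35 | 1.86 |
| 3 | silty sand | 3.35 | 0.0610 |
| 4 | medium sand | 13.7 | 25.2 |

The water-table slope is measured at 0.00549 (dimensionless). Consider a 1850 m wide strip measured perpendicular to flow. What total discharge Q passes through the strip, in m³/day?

3570

Flow is parallel to layering, so each bed carries its own Darcy discharge and the transmissivities add.
Σ(K_i·b_i) = 0.000621×9.51 + 1.86×3.35 + 0.0610×3.35 + 25.2×13.7 = 351.7 m²/day.
Hydraulic gradient i = 0.00549.
Q = Σ(K_i·b_i) · W · i = 351.7 × 1850 × 0.005490 = 3572 m³/day.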